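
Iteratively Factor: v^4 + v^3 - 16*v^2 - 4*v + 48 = (v + 4)*(v^3 - 3*v^2 - 4*v + 12) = (v - 2)*(v + 4)*(v^2 - v - 6) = (v - 3)*(v - 2)*(v + 4)*(v + 2)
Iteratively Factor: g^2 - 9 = (g + 3)*(g - 3)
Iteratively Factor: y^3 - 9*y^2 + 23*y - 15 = (y - 5)*(y^2 - 4*y + 3) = (y - 5)*(y - 1)*(y - 3)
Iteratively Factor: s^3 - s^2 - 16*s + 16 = (s - 4)*(s^2 + 3*s - 4) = (s - 4)*(s + 4)*(s - 1)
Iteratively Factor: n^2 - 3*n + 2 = (n - 1)*(n - 2)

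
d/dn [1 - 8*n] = -8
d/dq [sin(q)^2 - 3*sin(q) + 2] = (2*sin(q) - 3)*cos(q)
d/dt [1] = 0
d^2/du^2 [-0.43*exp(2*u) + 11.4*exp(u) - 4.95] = (11.4 - 1.72*exp(u))*exp(u)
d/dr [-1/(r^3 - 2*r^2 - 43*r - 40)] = (3*r^2 - 4*r - 43)/(-r^3 + 2*r^2 + 43*r + 40)^2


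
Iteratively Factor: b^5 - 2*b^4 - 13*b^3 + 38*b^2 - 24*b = (b - 2)*(b^4 - 13*b^2 + 12*b) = (b - 2)*(b + 4)*(b^3 - 4*b^2 + 3*b) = (b - 3)*(b - 2)*(b + 4)*(b^2 - b) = (b - 3)*(b - 2)*(b - 1)*(b + 4)*(b)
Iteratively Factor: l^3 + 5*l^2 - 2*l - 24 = (l + 4)*(l^2 + l - 6) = (l - 2)*(l + 4)*(l + 3)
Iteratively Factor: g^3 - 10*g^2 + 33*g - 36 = (g - 4)*(g^2 - 6*g + 9) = (g - 4)*(g - 3)*(g - 3)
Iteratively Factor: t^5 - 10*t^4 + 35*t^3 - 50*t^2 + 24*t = (t - 4)*(t^4 - 6*t^3 + 11*t^2 - 6*t) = t*(t - 4)*(t^3 - 6*t^2 + 11*t - 6) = t*(t - 4)*(t - 3)*(t^2 - 3*t + 2) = t*(t - 4)*(t - 3)*(t - 2)*(t - 1)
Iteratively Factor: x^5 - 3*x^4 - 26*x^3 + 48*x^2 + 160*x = (x + 2)*(x^4 - 5*x^3 - 16*x^2 + 80*x) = (x + 2)*(x + 4)*(x^3 - 9*x^2 + 20*x) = x*(x + 2)*(x + 4)*(x^2 - 9*x + 20) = x*(x - 5)*(x + 2)*(x + 4)*(x - 4)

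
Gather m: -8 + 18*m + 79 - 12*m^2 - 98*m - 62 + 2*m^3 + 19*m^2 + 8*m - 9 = 2*m^3 + 7*m^2 - 72*m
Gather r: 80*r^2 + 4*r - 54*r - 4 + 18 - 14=80*r^2 - 50*r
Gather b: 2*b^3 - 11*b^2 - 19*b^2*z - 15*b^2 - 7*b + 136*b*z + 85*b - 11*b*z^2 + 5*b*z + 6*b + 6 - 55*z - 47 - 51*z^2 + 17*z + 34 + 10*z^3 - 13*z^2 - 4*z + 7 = 2*b^3 + b^2*(-19*z - 26) + b*(-11*z^2 + 141*z + 84) + 10*z^3 - 64*z^2 - 42*z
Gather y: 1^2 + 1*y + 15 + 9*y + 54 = 10*y + 70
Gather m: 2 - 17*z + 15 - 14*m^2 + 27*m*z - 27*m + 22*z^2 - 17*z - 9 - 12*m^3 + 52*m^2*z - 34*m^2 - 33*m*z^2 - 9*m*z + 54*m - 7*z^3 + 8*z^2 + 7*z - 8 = -12*m^3 + m^2*(52*z - 48) + m*(-33*z^2 + 18*z + 27) - 7*z^3 + 30*z^2 - 27*z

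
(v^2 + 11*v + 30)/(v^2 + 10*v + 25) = (v + 6)/(v + 5)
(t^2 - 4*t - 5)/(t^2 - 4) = (t^2 - 4*t - 5)/(t^2 - 4)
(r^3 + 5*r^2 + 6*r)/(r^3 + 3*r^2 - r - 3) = r*(r + 2)/(r^2 - 1)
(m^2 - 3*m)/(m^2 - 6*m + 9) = m/(m - 3)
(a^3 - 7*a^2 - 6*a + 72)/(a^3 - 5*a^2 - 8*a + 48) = (a - 6)/(a - 4)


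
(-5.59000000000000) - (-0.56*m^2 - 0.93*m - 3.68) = 0.56*m^2 + 0.93*m - 1.91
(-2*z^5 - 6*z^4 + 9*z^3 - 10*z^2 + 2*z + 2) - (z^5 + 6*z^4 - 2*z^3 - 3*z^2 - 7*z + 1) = -3*z^5 - 12*z^4 + 11*z^3 - 7*z^2 + 9*z + 1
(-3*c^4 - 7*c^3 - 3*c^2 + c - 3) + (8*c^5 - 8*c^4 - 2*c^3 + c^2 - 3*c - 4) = 8*c^5 - 11*c^4 - 9*c^3 - 2*c^2 - 2*c - 7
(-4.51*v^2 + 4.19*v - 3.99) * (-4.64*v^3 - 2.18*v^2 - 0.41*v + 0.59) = 20.9264*v^5 - 9.6098*v^4 + 11.2285*v^3 + 4.3194*v^2 + 4.108*v - 2.3541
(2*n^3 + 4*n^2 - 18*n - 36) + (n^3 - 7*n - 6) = 3*n^3 + 4*n^2 - 25*n - 42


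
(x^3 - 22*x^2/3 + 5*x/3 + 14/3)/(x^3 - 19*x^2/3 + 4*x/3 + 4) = (x - 7)/(x - 6)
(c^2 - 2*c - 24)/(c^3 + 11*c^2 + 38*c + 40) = (c - 6)/(c^2 + 7*c + 10)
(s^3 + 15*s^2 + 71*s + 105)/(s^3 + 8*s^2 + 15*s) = (s + 7)/s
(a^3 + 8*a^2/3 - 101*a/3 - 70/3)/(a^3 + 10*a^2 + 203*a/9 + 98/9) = 3*(a - 5)/(3*a + 7)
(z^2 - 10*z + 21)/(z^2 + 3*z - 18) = (z - 7)/(z + 6)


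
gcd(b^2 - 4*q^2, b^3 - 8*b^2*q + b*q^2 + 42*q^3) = b + 2*q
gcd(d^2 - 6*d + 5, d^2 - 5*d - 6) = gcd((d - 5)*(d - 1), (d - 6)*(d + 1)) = 1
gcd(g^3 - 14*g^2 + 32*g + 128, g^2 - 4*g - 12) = g + 2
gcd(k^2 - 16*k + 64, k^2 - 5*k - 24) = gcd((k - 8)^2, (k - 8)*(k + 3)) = k - 8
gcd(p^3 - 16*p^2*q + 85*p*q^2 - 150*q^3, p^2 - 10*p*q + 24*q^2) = p - 6*q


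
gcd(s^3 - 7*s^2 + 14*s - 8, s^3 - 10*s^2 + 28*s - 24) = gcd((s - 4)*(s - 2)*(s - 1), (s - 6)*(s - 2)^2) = s - 2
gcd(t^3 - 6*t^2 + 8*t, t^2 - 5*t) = t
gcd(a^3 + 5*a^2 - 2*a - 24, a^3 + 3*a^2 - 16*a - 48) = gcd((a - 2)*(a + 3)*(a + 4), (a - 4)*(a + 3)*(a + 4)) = a^2 + 7*a + 12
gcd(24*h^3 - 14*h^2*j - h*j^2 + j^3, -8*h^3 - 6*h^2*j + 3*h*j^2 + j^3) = 8*h^2 - 2*h*j - j^2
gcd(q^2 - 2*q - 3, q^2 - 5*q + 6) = q - 3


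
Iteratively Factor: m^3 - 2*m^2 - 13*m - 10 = (m + 1)*(m^2 - 3*m - 10) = (m - 5)*(m + 1)*(m + 2)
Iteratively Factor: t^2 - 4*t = (t - 4)*(t)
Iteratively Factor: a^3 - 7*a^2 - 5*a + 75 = (a - 5)*(a^2 - 2*a - 15) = (a - 5)^2*(a + 3)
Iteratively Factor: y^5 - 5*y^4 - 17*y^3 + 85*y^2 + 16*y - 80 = (y - 5)*(y^4 - 17*y^2 + 16) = (y - 5)*(y + 1)*(y^3 - y^2 - 16*y + 16) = (y - 5)*(y + 1)*(y + 4)*(y^2 - 5*y + 4) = (y - 5)*(y - 4)*(y + 1)*(y + 4)*(y - 1)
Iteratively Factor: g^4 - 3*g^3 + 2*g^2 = (g - 1)*(g^3 - 2*g^2) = g*(g - 1)*(g^2 - 2*g) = g*(g - 2)*(g - 1)*(g)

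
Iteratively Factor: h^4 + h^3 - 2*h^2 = (h - 1)*(h^3 + 2*h^2) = (h - 1)*(h + 2)*(h^2) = h*(h - 1)*(h + 2)*(h)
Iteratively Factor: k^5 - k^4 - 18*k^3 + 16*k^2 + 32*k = (k + 1)*(k^4 - 2*k^3 - 16*k^2 + 32*k) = k*(k + 1)*(k^3 - 2*k^2 - 16*k + 32) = k*(k - 2)*(k + 1)*(k^2 - 16) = k*(k - 2)*(k + 1)*(k + 4)*(k - 4)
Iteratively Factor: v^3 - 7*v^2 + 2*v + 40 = (v - 5)*(v^2 - 2*v - 8) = (v - 5)*(v - 4)*(v + 2)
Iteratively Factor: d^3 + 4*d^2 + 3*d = (d + 3)*(d^2 + d) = d*(d + 3)*(d + 1)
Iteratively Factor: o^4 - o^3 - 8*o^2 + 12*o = (o - 2)*(o^3 + o^2 - 6*o) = (o - 2)^2*(o^2 + 3*o) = o*(o - 2)^2*(o + 3)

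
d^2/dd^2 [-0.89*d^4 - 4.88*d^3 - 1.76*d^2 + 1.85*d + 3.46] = -10.68*d^2 - 29.28*d - 3.52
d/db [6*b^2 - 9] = 12*b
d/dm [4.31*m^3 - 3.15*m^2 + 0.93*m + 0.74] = 12.93*m^2 - 6.3*m + 0.93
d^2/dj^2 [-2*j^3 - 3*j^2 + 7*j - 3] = -12*j - 6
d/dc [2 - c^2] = -2*c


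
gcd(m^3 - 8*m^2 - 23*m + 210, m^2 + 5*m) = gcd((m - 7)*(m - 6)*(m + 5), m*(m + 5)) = m + 5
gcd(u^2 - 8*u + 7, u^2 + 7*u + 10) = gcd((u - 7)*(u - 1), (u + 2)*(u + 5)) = 1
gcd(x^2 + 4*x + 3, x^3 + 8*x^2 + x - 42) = x + 3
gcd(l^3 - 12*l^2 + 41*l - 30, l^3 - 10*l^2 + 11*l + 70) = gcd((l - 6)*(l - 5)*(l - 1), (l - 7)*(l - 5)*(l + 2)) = l - 5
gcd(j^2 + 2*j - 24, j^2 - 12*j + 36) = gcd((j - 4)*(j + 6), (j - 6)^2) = 1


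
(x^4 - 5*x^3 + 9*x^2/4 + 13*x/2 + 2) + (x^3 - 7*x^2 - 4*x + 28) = x^4 - 4*x^3 - 19*x^2/4 + 5*x/2 + 30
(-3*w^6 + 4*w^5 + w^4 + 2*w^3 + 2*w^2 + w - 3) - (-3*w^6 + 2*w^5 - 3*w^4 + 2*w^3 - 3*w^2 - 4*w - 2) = 2*w^5 + 4*w^4 + 5*w^2 + 5*w - 1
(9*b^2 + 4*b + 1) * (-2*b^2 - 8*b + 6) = -18*b^4 - 80*b^3 + 20*b^2 + 16*b + 6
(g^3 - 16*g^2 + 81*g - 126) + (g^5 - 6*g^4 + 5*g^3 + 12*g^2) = g^5 - 6*g^4 + 6*g^3 - 4*g^2 + 81*g - 126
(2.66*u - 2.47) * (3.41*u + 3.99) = 9.0706*u^2 + 2.1907*u - 9.8553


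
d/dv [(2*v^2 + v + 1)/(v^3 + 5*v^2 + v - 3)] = ((4*v + 1)*(v^3 + 5*v^2 + v - 3) - (2*v^2 + v + 1)*(3*v^2 + 10*v + 1))/(v^3 + 5*v^2 + v - 3)^2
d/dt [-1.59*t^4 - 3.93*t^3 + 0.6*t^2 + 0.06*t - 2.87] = -6.36*t^3 - 11.79*t^2 + 1.2*t + 0.06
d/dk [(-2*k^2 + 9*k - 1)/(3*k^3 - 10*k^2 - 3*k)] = (6*k^4 - 54*k^3 + 105*k^2 - 20*k - 3)/(k^2*(9*k^4 - 60*k^3 + 82*k^2 + 60*k + 9))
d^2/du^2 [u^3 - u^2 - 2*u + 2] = 6*u - 2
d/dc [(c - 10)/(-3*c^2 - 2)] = (-3*c^2 + 6*c*(c - 10) - 2)/(3*c^2 + 2)^2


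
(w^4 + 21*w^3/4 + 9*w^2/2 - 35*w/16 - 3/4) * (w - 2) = w^5 + 13*w^4/4 - 6*w^3 - 179*w^2/16 + 29*w/8 + 3/2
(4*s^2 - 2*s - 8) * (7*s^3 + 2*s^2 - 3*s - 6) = 28*s^5 - 6*s^4 - 72*s^3 - 34*s^2 + 36*s + 48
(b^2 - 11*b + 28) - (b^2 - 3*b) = 28 - 8*b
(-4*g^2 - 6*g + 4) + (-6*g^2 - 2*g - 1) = -10*g^2 - 8*g + 3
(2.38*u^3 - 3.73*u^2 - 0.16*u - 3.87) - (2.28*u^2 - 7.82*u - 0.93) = 2.38*u^3 - 6.01*u^2 + 7.66*u - 2.94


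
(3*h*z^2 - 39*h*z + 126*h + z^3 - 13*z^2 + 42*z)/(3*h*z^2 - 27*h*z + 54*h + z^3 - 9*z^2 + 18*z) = (z - 7)/(z - 3)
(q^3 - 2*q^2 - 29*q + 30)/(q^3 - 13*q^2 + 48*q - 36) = (q + 5)/(q - 6)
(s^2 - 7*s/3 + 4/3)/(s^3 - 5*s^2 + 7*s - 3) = (s - 4/3)/(s^2 - 4*s + 3)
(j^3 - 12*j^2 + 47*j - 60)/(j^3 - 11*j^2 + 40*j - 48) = (j - 5)/(j - 4)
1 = 1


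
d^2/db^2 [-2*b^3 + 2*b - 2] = -12*b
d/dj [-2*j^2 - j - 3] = -4*j - 1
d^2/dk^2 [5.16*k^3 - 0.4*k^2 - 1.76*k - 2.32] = 30.96*k - 0.8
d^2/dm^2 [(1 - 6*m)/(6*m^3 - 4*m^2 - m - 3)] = 2*((6*m - 1)*(-18*m^2 + 8*m + 1)^2 + 2*(54*m^2 - 24*m + (6*m - 1)*(9*m - 2) - 3)*(-6*m^3 + 4*m^2 + m + 3))/(-6*m^3 + 4*m^2 + m + 3)^3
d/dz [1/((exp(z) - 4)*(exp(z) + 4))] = -2*exp(2*z)/(exp(4*z) - 32*exp(2*z) + 256)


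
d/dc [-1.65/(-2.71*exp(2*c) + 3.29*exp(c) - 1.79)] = (5.4285 - 8.943*exp(c))*exp(c)/(2.71*exp(2*c) - 3.29*exp(c) + 1.79)^2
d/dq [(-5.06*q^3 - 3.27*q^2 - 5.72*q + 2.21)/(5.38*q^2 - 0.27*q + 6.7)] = (-27.2228*q^4 + 2.7324*q^3 - 70.0495*q^2 - 67.5976*q - 37.7273)/(28.9444*q^4 - 2.9052*q^3 + 72.1649*q^2 - 3.618*q + 44.89)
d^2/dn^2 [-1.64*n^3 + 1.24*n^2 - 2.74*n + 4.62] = 2.48 - 9.84*n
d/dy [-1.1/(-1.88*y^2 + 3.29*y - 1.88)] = (3.619 - 4.136*y)/(1.88*y^2 - 3.29*y + 1.88)^2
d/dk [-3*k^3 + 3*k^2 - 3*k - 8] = -9*k^2 + 6*k - 3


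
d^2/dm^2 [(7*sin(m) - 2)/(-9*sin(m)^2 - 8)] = (5103*sin(m)^5 - 648*sin(m)^4 + 1548*sin(m)^2 - 4963*sin(m)/2 + 2457*sin(3*m) - 567*sin(5*m)/2 - 288)/(9*sin(m)^2 + 8)^3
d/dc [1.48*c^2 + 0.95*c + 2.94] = 2.96*c + 0.95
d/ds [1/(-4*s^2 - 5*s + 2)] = (8*s + 5)/(4*s^2 + 5*s - 2)^2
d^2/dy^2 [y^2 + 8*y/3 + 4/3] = 2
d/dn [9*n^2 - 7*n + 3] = 18*n - 7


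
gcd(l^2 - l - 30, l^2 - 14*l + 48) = l - 6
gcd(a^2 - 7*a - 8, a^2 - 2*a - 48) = a - 8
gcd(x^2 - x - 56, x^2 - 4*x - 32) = x - 8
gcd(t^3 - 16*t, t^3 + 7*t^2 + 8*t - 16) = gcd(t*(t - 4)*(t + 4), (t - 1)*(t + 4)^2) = t + 4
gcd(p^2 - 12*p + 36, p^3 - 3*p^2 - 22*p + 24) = p - 6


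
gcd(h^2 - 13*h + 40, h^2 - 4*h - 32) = h - 8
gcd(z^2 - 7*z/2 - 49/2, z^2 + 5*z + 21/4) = z + 7/2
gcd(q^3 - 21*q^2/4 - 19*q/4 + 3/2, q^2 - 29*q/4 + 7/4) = q - 1/4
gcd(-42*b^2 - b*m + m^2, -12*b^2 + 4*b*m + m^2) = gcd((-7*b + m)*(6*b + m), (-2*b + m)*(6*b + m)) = 6*b + m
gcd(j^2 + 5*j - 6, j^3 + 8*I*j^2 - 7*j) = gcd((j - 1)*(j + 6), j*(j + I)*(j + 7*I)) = 1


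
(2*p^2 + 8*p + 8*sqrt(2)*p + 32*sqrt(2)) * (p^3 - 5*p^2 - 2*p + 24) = 2*p^5 - 2*p^4 + 8*sqrt(2)*p^4 - 44*p^3 - 8*sqrt(2)*p^3 - 176*sqrt(2)*p^2 + 32*p^2 + 128*sqrt(2)*p + 192*p + 768*sqrt(2)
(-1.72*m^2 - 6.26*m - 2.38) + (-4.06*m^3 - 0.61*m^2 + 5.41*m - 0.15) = -4.06*m^3 - 2.33*m^2 - 0.85*m - 2.53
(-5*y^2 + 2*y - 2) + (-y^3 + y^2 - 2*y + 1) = -y^3 - 4*y^2 - 1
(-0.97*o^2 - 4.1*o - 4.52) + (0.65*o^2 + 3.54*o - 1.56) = -0.32*o^2 - 0.56*o - 6.08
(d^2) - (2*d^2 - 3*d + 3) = -d^2 + 3*d - 3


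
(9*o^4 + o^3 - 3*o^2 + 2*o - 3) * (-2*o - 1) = -18*o^5 - 11*o^4 + 5*o^3 - o^2 + 4*o + 3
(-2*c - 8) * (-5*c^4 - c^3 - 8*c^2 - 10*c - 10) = 10*c^5 + 42*c^4 + 24*c^3 + 84*c^2 + 100*c + 80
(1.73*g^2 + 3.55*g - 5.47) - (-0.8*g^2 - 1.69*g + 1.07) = 2.53*g^2 + 5.24*g - 6.54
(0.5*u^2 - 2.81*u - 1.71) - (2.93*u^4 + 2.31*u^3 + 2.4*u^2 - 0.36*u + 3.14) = -2.93*u^4 - 2.31*u^3 - 1.9*u^2 - 2.45*u - 4.85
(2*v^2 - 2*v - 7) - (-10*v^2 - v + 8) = 12*v^2 - v - 15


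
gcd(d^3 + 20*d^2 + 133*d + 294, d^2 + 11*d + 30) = d + 6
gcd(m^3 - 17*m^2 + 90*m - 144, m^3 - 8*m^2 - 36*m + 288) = m^2 - 14*m + 48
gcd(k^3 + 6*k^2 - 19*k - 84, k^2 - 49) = k + 7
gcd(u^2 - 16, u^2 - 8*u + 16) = u - 4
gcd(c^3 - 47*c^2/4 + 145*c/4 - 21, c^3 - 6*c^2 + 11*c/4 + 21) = c - 4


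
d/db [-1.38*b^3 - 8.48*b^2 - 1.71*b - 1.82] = -4.14*b^2 - 16.96*b - 1.71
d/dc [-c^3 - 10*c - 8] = -3*c^2 - 10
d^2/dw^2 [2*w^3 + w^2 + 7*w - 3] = 12*w + 2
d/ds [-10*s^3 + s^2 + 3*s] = -30*s^2 + 2*s + 3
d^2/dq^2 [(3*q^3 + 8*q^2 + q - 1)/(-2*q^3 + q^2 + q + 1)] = 2*(-38*q^6 - 30*q^5 - 54*q^4 - 123*q^3 + 3*q - 7)/(8*q^9 - 12*q^8 - 6*q^7 - q^6 + 15*q^5 + 6*q^4 - q^3 - 6*q^2 - 3*q - 1)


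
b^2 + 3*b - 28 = (b - 4)*(b + 7)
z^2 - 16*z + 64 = (z - 8)^2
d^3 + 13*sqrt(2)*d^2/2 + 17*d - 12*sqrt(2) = (d - sqrt(2)/2)*(d + 3*sqrt(2))*(d + 4*sqrt(2))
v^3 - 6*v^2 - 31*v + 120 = (v - 8)*(v - 3)*(v + 5)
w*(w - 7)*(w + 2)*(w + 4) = w^4 - w^3 - 34*w^2 - 56*w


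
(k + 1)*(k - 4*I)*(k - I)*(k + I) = k^4 + k^3 - 4*I*k^3 + k^2 - 4*I*k^2 + k - 4*I*k - 4*I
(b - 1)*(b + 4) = b^2 + 3*b - 4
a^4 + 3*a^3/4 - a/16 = a*(a - 1/4)*(a + 1/2)^2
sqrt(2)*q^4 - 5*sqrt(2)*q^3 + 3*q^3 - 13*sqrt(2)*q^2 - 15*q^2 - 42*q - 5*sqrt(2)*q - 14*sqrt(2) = (q - 7)*(q + 2)*(q + sqrt(2))*(sqrt(2)*q + 1)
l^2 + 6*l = l*(l + 6)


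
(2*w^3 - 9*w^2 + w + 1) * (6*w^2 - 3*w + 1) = 12*w^5 - 60*w^4 + 35*w^3 - 6*w^2 - 2*w + 1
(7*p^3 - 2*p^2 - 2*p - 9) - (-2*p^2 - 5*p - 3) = 7*p^3 + 3*p - 6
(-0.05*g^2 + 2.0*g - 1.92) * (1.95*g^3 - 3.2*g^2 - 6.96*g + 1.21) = -0.0975*g^5 + 4.06*g^4 - 9.796*g^3 - 7.8365*g^2 + 15.7832*g - 2.3232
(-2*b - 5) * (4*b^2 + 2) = -8*b^3 - 20*b^2 - 4*b - 10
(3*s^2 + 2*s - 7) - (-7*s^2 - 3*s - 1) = 10*s^2 + 5*s - 6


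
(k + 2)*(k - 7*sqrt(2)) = k^2 - 7*sqrt(2)*k + 2*k - 14*sqrt(2)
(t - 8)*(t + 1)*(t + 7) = t^3 - 57*t - 56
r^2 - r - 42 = (r - 7)*(r + 6)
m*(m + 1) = m^2 + m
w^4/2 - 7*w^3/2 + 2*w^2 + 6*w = w*(w/2 + 1/2)*(w - 6)*(w - 2)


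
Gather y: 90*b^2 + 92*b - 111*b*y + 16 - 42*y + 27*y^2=90*b^2 + 92*b + 27*y^2 + y*(-111*b - 42) + 16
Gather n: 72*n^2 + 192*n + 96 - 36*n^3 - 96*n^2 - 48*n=-36*n^3 - 24*n^2 + 144*n + 96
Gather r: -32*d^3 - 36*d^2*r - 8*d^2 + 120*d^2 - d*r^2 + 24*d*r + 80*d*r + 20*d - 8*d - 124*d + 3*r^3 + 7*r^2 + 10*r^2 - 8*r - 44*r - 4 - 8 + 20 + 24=-32*d^3 + 112*d^2 - 112*d + 3*r^3 + r^2*(17 - d) + r*(-36*d^2 + 104*d - 52) + 32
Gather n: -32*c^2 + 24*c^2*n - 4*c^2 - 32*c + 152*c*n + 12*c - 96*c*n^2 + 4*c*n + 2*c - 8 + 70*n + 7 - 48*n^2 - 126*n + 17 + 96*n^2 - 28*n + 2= -36*c^2 - 18*c + n^2*(48 - 96*c) + n*(24*c^2 + 156*c - 84) + 18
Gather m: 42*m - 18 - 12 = 42*m - 30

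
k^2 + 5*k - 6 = (k - 1)*(k + 6)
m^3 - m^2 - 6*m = m*(m - 3)*(m + 2)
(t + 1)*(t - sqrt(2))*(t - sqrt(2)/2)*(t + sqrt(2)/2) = t^4 - sqrt(2)*t^3 + t^3 - sqrt(2)*t^2 - t^2/2 - t/2 + sqrt(2)*t/2 + sqrt(2)/2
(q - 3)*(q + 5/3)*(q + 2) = q^3 + 2*q^2/3 - 23*q/3 - 10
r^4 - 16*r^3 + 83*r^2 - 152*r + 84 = (r - 7)*(r - 6)*(r - 2)*(r - 1)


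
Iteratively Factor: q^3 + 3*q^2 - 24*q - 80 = (q + 4)*(q^2 - q - 20) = (q - 5)*(q + 4)*(q + 4)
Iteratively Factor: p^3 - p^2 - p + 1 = (p - 1)*(p^2 - 1) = (p - 1)^2*(p + 1)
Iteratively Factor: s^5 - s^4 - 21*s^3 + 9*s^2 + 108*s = (s + 3)*(s^4 - 4*s^3 - 9*s^2 + 36*s) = (s + 3)^2*(s^3 - 7*s^2 + 12*s) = (s - 4)*(s + 3)^2*(s^2 - 3*s) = (s - 4)*(s - 3)*(s + 3)^2*(s)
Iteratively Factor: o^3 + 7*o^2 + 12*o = (o + 3)*(o^2 + 4*o) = (o + 3)*(o + 4)*(o)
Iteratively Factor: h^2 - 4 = (h + 2)*(h - 2)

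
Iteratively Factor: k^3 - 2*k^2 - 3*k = (k + 1)*(k^2 - 3*k) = (k - 3)*(k + 1)*(k)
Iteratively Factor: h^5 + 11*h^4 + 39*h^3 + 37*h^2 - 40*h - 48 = (h - 1)*(h^4 + 12*h^3 + 51*h^2 + 88*h + 48) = (h - 1)*(h + 3)*(h^3 + 9*h^2 + 24*h + 16) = (h - 1)*(h + 1)*(h + 3)*(h^2 + 8*h + 16) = (h - 1)*(h + 1)*(h + 3)*(h + 4)*(h + 4)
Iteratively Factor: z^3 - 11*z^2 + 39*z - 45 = (z - 5)*(z^2 - 6*z + 9) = (z - 5)*(z - 3)*(z - 3)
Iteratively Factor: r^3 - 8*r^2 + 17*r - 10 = (r - 5)*(r^2 - 3*r + 2) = (r - 5)*(r - 2)*(r - 1)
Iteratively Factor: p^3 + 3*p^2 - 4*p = (p - 1)*(p^2 + 4*p) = (p - 1)*(p + 4)*(p)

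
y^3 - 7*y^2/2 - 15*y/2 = y*(y - 5)*(y + 3/2)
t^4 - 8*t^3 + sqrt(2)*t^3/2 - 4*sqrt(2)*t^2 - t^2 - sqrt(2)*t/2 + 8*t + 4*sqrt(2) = (t - 8)*(t - 1)*(t + 1)*(t + sqrt(2)/2)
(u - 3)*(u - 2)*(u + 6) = u^3 + u^2 - 24*u + 36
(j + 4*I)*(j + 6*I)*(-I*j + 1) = -I*j^3 + 11*j^2 + 34*I*j - 24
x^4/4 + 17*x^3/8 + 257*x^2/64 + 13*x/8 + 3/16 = (x/4 + 1/2)*(x + 1/4)^2*(x + 6)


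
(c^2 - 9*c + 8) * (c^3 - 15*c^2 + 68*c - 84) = c^5 - 24*c^4 + 211*c^3 - 816*c^2 + 1300*c - 672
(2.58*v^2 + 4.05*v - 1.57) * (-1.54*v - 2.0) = -3.9732*v^3 - 11.397*v^2 - 5.6822*v + 3.14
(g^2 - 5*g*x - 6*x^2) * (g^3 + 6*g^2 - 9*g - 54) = g^5 - 5*g^4*x + 6*g^4 - 6*g^3*x^2 - 30*g^3*x - 9*g^3 - 36*g^2*x^2 + 45*g^2*x - 54*g^2 + 54*g*x^2 + 270*g*x + 324*x^2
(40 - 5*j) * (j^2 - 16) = -5*j^3 + 40*j^2 + 80*j - 640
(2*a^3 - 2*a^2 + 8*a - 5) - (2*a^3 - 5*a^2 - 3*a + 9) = 3*a^2 + 11*a - 14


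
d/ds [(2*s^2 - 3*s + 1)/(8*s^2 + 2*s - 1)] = (28*s^2 - 20*s + 1)/(64*s^4 + 32*s^3 - 12*s^2 - 4*s + 1)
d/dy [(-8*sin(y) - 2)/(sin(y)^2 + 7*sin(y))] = 2*(4*cos(y) + 2/tan(y) + 7*cos(y)/sin(y)^2)/(sin(y) + 7)^2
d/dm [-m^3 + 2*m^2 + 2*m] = -3*m^2 + 4*m + 2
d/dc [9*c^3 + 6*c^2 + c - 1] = 27*c^2 + 12*c + 1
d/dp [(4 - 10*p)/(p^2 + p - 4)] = 2*(5*p^2 - 4*p + 18)/(p^4 + 2*p^3 - 7*p^2 - 8*p + 16)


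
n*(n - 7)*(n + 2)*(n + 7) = n^4 + 2*n^3 - 49*n^2 - 98*n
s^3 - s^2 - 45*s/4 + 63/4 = (s - 3)*(s - 3/2)*(s + 7/2)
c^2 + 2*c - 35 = (c - 5)*(c + 7)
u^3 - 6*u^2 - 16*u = u*(u - 8)*(u + 2)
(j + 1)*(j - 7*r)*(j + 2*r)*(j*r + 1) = j^4*r - 5*j^3*r^2 + j^3*r + j^3 - 14*j^2*r^3 - 5*j^2*r^2 - 5*j^2*r + j^2 - 14*j*r^3 - 14*j*r^2 - 5*j*r - 14*r^2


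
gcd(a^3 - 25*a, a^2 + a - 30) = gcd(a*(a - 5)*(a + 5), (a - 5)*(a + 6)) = a - 5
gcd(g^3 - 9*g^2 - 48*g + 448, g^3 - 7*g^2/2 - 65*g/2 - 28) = g - 8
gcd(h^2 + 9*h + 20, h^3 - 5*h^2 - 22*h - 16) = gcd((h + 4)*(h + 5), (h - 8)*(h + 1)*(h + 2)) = 1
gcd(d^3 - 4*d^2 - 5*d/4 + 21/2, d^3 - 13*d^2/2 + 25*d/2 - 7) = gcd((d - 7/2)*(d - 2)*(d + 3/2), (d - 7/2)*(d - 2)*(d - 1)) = d^2 - 11*d/2 + 7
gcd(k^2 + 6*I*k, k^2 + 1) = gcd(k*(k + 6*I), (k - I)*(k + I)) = 1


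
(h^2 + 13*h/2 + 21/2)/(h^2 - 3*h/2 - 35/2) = (h + 3)/(h - 5)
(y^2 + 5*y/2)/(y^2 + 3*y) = (y + 5/2)/(y + 3)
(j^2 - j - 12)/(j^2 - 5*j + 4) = (j + 3)/(j - 1)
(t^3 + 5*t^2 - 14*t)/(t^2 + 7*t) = t - 2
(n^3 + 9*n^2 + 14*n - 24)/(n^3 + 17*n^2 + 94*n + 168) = (n - 1)/(n + 7)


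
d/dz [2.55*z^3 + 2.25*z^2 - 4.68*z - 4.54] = 7.65*z^2 + 4.5*z - 4.68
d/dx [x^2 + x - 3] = 2*x + 1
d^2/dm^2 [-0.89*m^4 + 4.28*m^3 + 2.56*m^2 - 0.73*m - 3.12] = -10.68*m^2 + 25.68*m + 5.12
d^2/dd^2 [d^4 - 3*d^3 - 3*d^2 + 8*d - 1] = 12*d^2 - 18*d - 6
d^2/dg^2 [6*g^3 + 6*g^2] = 36*g + 12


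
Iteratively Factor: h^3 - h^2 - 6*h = (h + 2)*(h^2 - 3*h) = (h - 3)*(h + 2)*(h)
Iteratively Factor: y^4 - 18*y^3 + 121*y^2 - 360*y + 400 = (y - 4)*(y^3 - 14*y^2 + 65*y - 100) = (y - 5)*(y - 4)*(y^2 - 9*y + 20) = (y - 5)^2*(y - 4)*(y - 4)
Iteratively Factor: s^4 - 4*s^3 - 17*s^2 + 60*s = (s + 4)*(s^3 - 8*s^2 + 15*s) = (s - 3)*(s + 4)*(s^2 - 5*s) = (s - 5)*(s - 3)*(s + 4)*(s)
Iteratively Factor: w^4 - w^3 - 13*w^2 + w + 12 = (w - 4)*(w^3 + 3*w^2 - w - 3) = (w - 4)*(w + 1)*(w^2 + 2*w - 3) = (w - 4)*(w - 1)*(w + 1)*(w + 3)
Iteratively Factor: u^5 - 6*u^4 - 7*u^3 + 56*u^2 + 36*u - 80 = (u + 2)*(u^4 - 8*u^3 + 9*u^2 + 38*u - 40) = (u + 2)^2*(u^3 - 10*u^2 + 29*u - 20) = (u - 5)*(u + 2)^2*(u^2 - 5*u + 4) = (u - 5)*(u - 1)*(u + 2)^2*(u - 4)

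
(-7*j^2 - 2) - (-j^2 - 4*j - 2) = -6*j^2 + 4*j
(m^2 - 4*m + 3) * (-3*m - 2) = -3*m^3 + 10*m^2 - m - 6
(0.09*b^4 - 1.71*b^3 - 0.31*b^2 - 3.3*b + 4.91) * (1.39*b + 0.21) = 0.1251*b^5 - 2.358*b^4 - 0.79*b^3 - 4.6521*b^2 + 6.1319*b + 1.0311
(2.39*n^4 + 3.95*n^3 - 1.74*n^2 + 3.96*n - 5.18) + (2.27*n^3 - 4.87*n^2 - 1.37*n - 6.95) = 2.39*n^4 + 6.22*n^3 - 6.61*n^2 + 2.59*n - 12.13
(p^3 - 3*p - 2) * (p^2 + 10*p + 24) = p^5 + 10*p^4 + 21*p^3 - 32*p^2 - 92*p - 48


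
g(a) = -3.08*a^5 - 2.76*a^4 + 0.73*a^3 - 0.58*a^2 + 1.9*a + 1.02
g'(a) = -15.4*a^4 - 11.04*a^3 + 2.19*a^2 - 1.16*a + 1.9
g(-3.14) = 638.58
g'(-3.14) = -1128.14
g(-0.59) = -0.57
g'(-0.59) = 3.75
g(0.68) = 1.24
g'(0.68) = -4.64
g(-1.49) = 3.50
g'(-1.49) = -30.89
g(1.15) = -7.47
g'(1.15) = -40.26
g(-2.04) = 49.55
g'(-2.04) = -159.61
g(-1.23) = -1.20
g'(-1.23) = -8.06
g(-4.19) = 3056.10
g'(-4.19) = -3889.23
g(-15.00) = 2196528.27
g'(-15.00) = -741852.95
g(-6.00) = 20184.18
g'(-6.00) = -17486.06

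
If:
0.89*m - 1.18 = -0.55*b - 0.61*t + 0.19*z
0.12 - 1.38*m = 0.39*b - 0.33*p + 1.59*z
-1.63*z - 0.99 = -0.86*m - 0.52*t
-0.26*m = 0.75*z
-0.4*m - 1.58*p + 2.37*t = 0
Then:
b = 0.53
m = 0.38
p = 1.21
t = 0.87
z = -0.13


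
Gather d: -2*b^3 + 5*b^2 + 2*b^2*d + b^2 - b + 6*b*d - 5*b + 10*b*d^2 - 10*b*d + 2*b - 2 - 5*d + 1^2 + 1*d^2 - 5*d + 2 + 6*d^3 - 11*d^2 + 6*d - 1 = -2*b^3 + 6*b^2 - 4*b + 6*d^3 + d^2*(10*b - 10) + d*(2*b^2 - 4*b - 4)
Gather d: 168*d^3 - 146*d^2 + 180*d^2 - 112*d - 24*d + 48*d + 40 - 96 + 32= 168*d^3 + 34*d^2 - 88*d - 24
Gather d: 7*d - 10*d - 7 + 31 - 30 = -3*d - 6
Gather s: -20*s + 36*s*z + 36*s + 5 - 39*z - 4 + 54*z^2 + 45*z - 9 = s*(36*z + 16) + 54*z^2 + 6*z - 8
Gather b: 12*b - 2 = 12*b - 2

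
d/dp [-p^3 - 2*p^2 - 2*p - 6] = -3*p^2 - 4*p - 2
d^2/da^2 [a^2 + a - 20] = 2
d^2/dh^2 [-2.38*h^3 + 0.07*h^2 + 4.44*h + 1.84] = 0.14 - 14.28*h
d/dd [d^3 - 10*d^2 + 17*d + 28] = 3*d^2 - 20*d + 17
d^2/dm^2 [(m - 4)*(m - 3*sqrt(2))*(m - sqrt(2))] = 6*m - 8*sqrt(2) - 8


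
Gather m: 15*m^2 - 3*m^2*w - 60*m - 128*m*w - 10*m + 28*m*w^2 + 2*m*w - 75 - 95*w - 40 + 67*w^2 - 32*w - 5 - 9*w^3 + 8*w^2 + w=m^2*(15 - 3*w) + m*(28*w^2 - 126*w - 70) - 9*w^3 + 75*w^2 - 126*w - 120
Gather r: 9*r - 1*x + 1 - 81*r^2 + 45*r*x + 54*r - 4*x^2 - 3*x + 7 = -81*r^2 + r*(45*x + 63) - 4*x^2 - 4*x + 8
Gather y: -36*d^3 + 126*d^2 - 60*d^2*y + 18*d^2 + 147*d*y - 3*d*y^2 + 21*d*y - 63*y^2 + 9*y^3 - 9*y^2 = -36*d^3 + 144*d^2 + 9*y^3 + y^2*(-3*d - 72) + y*(-60*d^2 + 168*d)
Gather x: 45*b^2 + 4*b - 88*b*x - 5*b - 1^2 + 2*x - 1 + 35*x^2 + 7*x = 45*b^2 - b + 35*x^2 + x*(9 - 88*b) - 2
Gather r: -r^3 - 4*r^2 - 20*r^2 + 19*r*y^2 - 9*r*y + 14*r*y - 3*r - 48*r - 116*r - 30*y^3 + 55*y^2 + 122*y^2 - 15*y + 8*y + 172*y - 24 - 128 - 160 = -r^3 - 24*r^2 + r*(19*y^2 + 5*y - 167) - 30*y^3 + 177*y^2 + 165*y - 312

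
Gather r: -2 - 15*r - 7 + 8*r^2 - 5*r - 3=8*r^2 - 20*r - 12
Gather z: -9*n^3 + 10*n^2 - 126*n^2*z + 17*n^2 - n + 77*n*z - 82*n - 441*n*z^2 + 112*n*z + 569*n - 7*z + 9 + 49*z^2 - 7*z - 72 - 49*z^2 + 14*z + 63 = -9*n^3 + 27*n^2 - 441*n*z^2 + 486*n + z*(-126*n^2 + 189*n)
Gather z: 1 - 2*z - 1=-2*z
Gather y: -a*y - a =-a*y - a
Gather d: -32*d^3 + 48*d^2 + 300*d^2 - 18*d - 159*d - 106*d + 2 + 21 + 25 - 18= -32*d^3 + 348*d^2 - 283*d + 30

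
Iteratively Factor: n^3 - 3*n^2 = (n)*(n^2 - 3*n) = n^2*(n - 3)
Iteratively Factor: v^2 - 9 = (v - 3)*(v + 3)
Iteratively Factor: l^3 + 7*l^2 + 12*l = (l + 3)*(l^2 + 4*l) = l*(l + 3)*(l + 4)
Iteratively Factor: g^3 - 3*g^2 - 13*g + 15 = (g - 5)*(g^2 + 2*g - 3) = (g - 5)*(g + 3)*(g - 1)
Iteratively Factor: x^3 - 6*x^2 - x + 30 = (x - 5)*(x^2 - x - 6) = (x - 5)*(x - 3)*(x + 2)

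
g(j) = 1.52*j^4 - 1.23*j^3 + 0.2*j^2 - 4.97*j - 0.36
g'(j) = 6.08*j^3 - 3.69*j^2 + 0.4*j - 4.97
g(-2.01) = 45.24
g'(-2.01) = -70.06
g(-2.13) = 54.31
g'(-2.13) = -81.32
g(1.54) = -3.48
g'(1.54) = 9.10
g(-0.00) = -0.36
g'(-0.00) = -4.97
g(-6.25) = 2658.14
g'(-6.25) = -1635.99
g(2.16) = 10.53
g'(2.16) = 39.95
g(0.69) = -3.75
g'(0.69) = -4.45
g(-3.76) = 390.34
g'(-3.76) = -381.84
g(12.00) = 29362.08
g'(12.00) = 9974.71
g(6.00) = 1681.26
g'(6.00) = 1177.87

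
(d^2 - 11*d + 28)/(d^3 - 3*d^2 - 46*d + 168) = (d - 7)/(d^2 + d - 42)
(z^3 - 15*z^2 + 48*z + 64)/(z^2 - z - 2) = (z^2 - 16*z + 64)/(z - 2)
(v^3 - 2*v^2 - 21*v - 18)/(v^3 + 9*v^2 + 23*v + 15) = (v - 6)/(v + 5)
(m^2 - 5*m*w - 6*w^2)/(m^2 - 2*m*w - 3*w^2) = (-m + 6*w)/(-m + 3*w)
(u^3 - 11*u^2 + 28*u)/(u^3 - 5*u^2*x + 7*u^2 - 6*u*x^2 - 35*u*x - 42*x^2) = u*(-u^2 + 11*u - 28)/(-u^3 + 5*u^2*x - 7*u^2 + 6*u*x^2 + 35*u*x + 42*x^2)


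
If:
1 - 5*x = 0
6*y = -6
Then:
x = 1/5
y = -1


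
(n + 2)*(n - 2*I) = n^2 + 2*n - 2*I*n - 4*I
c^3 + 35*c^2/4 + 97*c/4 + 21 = (c + 7/4)*(c + 3)*(c + 4)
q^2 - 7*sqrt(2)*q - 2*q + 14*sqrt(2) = (q - 2)*(q - 7*sqrt(2))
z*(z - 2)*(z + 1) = z^3 - z^2 - 2*z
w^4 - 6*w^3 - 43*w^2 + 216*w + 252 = (w - 7)*(w - 6)*(w + 1)*(w + 6)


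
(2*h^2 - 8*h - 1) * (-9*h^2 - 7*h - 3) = -18*h^4 + 58*h^3 + 59*h^2 + 31*h + 3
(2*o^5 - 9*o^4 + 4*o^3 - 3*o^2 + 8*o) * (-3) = -6*o^5 + 27*o^4 - 12*o^3 + 9*o^2 - 24*o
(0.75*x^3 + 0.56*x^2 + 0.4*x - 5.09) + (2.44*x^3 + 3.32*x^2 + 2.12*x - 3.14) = 3.19*x^3 + 3.88*x^2 + 2.52*x - 8.23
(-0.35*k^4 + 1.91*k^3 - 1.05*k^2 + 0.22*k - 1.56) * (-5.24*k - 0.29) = 1.834*k^5 - 9.9069*k^4 + 4.9481*k^3 - 0.8483*k^2 + 8.1106*k + 0.4524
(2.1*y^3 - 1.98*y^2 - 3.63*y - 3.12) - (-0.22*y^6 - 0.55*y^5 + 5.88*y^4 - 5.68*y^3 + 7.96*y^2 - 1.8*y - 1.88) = 0.22*y^6 + 0.55*y^5 - 5.88*y^4 + 7.78*y^3 - 9.94*y^2 - 1.83*y - 1.24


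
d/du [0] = 0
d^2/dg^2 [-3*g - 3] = 0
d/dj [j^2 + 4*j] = 2*j + 4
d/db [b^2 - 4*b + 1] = 2*b - 4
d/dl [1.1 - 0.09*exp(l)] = -0.09*exp(l)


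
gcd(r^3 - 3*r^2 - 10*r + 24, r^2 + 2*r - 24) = r - 4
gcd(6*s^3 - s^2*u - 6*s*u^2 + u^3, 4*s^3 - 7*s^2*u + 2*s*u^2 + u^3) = s - u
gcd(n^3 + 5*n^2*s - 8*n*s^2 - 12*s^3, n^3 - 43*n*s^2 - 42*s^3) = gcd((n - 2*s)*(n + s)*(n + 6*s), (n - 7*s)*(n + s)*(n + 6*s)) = n^2 + 7*n*s + 6*s^2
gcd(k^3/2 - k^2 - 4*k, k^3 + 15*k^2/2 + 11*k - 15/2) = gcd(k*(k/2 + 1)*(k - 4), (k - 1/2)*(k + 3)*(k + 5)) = 1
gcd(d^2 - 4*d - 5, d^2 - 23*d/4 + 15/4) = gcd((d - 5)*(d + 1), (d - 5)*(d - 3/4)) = d - 5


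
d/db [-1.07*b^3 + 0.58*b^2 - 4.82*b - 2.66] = -3.21*b^2 + 1.16*b - 4.82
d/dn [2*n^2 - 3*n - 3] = 4*n - 3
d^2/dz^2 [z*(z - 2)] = 2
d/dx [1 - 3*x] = -3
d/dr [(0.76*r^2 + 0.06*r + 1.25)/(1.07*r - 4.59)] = (0.8132*r^2 - 6.9768*r - 1.6129)/(1.1449*r^2 - 9.8226*r + 21.0681)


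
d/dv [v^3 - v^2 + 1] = v*(3*v - 2)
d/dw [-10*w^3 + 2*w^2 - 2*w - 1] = -30*w^2 + 4*w - 2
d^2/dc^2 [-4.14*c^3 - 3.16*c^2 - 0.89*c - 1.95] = -24.84*c - 6.32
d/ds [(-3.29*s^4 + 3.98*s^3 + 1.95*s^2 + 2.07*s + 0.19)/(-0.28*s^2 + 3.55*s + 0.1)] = (1.8424*s^5 - 36.1529*s^4 + 26.942*s^3 + 8.6961*s^2 + 0.4964*s - 0.4675)/(0.0784*s^4 - 1.988*s^3 + 12.5465*s^2 + 0.71*s + 0.01)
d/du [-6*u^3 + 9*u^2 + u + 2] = -18*u^2 + 18*u + 1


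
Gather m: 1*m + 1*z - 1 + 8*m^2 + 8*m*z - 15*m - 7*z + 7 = 8*m^2 + m*(8*z - 14) - 6*z + 6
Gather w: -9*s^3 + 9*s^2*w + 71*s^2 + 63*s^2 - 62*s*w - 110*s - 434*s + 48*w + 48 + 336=-9*s^3 + 134*s^2 - 544*s + w*(9*s^2 - 62*s + 48) + 384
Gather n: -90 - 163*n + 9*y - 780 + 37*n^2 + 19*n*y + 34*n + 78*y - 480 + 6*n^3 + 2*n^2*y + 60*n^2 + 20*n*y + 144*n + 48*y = 6*n^3 + n^2*(2*y + 97) + n*(39*y + 15) + 135*y - 1350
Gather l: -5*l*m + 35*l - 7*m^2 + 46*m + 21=l*(35 - 5*m) - 7*m^2 + 46*m + 21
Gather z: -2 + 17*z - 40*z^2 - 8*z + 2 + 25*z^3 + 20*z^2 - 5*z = 25*z^3 - 20*z^2 + 4*z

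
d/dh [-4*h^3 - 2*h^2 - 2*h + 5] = -12*h^2 - 4*h - 2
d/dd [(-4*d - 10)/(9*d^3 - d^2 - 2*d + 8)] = 2*(36*d^3 + 133*d^2 - 10*d - 26)/(81*d^6 - 18*d^5 - 35*d^4 + 148*d^3 - 12*d^2 - 32*d + 64)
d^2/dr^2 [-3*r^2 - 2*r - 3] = -6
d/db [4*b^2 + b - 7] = 8*b + 1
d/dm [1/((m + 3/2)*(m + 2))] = 2*(-4*m - 7)/(4*m^4 + 28*m^3 + 73*m^2 + 84*m + 36)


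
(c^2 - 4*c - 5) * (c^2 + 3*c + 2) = c^4 - c^3 - 15*c^2 - 23*c - 10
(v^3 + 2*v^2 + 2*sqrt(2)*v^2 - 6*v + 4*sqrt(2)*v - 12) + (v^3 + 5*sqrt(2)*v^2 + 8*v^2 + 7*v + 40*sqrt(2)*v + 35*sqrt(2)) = 2*v^3 + 7*sqrt(2)*v^2 + 10*v^2 + v + 44*sqrt(2)*v - 12 + 35*sqrt(2)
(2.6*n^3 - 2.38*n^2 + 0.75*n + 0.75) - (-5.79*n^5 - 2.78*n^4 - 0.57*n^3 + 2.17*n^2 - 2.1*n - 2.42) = 5.79*n^5 + 2.78*n^4 + 3.17*n^3 - 4.55*n^2 + 2.85*n + 3.17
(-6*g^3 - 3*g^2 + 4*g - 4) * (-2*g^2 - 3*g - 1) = 12*g^5 + 24*g^4 + 7*g^3 - g^2 + 8*g + 4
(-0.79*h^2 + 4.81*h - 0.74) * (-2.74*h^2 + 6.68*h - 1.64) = 2.1646*h^4 - 18.4566*h^3 + 35.454*h^2 - 12.8316*h + 1.2136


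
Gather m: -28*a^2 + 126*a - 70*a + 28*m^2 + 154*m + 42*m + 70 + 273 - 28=-28*a^2 + 56*a + 28*m^2 + 196*m + 315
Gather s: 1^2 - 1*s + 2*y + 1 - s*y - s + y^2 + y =s*(-y - 2) + y^2 + 3*y + 2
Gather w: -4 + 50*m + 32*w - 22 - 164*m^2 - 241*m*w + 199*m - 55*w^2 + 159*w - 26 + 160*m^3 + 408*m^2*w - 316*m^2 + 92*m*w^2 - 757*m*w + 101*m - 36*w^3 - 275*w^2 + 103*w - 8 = 160*m^3 - 480*m^2 + 350*m - 36*w^3 + w^2*(92*m - 330) + w*(408*m^2 - 998*m + 294) - 60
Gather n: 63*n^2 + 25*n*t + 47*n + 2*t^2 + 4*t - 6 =63*n^2 + n*(25*t + 47) + 2*t^2 + 4*t - 6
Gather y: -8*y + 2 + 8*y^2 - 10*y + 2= 8*y^2 - 18*y + 4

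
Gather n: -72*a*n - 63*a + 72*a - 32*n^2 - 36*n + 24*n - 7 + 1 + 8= 9*a - 32*n^2 + n*(-72*a - 12) + 2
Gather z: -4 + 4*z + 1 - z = 3*z - 3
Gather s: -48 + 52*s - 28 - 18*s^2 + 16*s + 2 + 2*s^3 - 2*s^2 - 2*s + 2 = 2*s^3 - 20*s^2 + 66*s - 72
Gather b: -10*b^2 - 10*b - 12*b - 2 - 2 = -10*b^2 - 22*b - 4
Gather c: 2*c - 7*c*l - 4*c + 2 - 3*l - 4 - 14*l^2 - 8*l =c*(-7*l - 2) - 14*l^2 - 11*l - 2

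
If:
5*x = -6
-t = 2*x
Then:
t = 12/5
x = -6/5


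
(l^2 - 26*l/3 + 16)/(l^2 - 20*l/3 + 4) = (3*l - 8)/(3*l - 2)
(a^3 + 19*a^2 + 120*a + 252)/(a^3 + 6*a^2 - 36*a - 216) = (a + 7)/(a - 6)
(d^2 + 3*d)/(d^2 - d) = (d + 3)/(d - 1)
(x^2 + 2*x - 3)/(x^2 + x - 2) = (x + 3)/(x + 2)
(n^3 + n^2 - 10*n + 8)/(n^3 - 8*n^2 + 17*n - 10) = (n + 4)/(n - 5)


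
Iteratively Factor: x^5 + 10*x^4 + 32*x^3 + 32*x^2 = (x + 4)*(x^4 + 6*x^3 + 8*x^2) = (x + 2)*(x + 4)*(x^3 + 4*x^2) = x*(x + 2)*(x + 4)*(x^2 + 4*x) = x*(x + 2)*(x + 4)^2*(x)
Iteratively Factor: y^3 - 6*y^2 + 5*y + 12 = (y + 1)*(y^2 - 7*y + 12) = (y - 4)*(y + 1)*(y - 3)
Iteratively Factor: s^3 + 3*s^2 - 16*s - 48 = (s + 3)*(s^2 - 16) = (s + 3)*(s + 4)*(s - 4)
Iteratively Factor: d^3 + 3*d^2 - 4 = (d - 1)*(d^2 + 4*d + 4) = (d - 1)*(d + 2)*(d + 2)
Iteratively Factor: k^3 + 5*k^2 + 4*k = (k + 4)*(k^2 + k) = (k + 1)*(k + 4)*(k)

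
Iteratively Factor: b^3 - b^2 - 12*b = (b - 4)*(b^2 + 3*b) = b*(b - 4)*(b + 3)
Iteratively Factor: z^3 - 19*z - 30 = (z + 2)*(z^2 - 2*z - 15) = (z + 2)*(z + 3)*(z - 5)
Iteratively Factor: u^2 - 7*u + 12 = (u - 3)*(u - 4)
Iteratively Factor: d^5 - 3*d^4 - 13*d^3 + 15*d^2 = (d)*(d^4 - 3*d^3 - 13*d^2 + 15*d) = d*(d - 1)*(d^3 - 2*d^2 - 15*d) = d^2*(d - 1)*(d^2 - 2*d - 15) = d^2*(d - 1)*(d + 3)*(d - 5)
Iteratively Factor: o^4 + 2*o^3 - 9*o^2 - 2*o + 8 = (o + 4)*(o^3 - 2*o^2 - o + 2) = (o - 1)*(o + 4)*(o^2 - o - 2) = (o - 1)*(o + 1)*(o + 4)*(o - 2)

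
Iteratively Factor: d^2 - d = (d)*(d - 1)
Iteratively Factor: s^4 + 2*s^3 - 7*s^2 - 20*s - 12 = (s + 2)*(s^3 - 7*s - 6) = (s + 2)^2*(s^2 - 2*s - 3) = (s + 1)*(s + 2)^2*(s - 3)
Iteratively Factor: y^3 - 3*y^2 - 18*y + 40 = (y - 5)*(y^2 + 2*y - 8) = (y - 5)*(y - 2)*(y + 4)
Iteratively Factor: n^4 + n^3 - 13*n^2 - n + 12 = (n - 3)*(n^3 + 4*n^2 - n - 4) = (n - 3)*(n + 1)*(n^2 + 3*n - 4) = (n - 3)*(n - 1)*(n + 1)*(n + 4)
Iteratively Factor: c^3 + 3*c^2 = (c)*(c^2 + 3*c) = c*(c + 3)*(c)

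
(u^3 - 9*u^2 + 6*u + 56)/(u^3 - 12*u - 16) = (u - 7)/(u + 2)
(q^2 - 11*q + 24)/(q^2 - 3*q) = (q - 8)/q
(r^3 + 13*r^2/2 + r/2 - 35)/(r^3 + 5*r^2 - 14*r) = (2*r^2 + 17*r + 35)/(2*r*(r + 7))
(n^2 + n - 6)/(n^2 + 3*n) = (n - 2)/n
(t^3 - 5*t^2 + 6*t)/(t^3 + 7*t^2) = (t^2 - 5*t + 6)/(t*(t + 7))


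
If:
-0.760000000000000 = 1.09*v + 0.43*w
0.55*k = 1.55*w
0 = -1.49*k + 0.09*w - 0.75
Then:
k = -0.51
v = -0.63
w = -0.18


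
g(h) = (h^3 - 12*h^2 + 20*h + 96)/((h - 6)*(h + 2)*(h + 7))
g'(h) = (3*h^2 - 24*h + 20)/((h - 6)*(h + 2)*(h + 7)) - (h^3 - 12*h^2 + 20*h + 96)/((h - 6)*(h + 2)*(h + 7)^2) - (h^3 - 12*h^2 + 20*h + 96)/((h - 6)*(h + 2)^2*(h + 7)) - (h^3 - 12*h^2 + 20*h + 96)/((h - 6)^2*(h + 2)*(h + 7))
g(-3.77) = -3.64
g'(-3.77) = 1.44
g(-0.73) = -1.39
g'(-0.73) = 0.38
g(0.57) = -0.98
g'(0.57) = 0.26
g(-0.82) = -1.43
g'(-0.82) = 0.39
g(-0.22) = -1.21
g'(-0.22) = 0.33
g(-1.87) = -1.92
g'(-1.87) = 0.57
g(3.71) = -0.40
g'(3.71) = 0.13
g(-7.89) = 17.85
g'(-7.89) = 18.94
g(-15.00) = 2.88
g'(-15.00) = 0.23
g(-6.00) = -14.00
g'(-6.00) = 15.00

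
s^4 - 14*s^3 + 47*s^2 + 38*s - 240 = (s - 8)*(s - 5)*(s - 3)*(s + 2)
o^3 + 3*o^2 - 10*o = o*(o - 2)*(o + 5)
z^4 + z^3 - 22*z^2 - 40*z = z*(z - 5)*(z + 2)*(z + 4)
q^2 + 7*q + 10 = (q + 2)*(q + 5)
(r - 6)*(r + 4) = r^2 - 2*r - 24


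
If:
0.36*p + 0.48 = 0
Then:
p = -1.33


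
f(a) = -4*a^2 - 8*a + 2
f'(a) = -8*a - 8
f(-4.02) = -30.48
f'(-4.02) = 24.16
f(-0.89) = 5.95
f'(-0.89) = -0.88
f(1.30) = -15.16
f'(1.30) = -18.40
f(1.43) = -17.62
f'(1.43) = -19.44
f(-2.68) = -5.29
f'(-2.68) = 13.44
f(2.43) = -41.06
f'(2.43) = -27.44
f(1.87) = -26.95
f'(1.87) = -22.96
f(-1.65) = 4.31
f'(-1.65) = 5.20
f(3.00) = -58.00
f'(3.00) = -32.00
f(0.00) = 2.00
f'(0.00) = -8.00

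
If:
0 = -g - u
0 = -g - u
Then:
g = -u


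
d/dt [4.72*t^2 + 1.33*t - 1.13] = 9.44*t + 1.33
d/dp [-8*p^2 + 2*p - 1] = 2 - 16*p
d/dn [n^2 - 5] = 2*n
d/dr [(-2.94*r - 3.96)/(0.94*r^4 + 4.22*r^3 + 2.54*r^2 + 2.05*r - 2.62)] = (8.2908*r^4 + 39.7032*r^3 + 57.6012*r^2 + 20.1168*r + 15.8208)/(0.8836*r^8 + 7.9336*r^7 + 22.5836*r^6 + 25.2916*r^5 + 18.828*r^4 - 11.6988*r^3 - 9.1071*r^2 - 10.742*r + 6.8644)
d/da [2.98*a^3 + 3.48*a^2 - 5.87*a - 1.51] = 8.94*a^2 + 6.96*a - 5.87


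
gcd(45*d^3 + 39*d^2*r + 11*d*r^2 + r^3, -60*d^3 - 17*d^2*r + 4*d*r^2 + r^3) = 15*d^2 + 8*d*r + r^2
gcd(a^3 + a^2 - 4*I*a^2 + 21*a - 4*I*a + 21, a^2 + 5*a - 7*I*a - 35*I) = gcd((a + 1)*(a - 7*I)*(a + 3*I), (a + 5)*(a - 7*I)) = a - 7*I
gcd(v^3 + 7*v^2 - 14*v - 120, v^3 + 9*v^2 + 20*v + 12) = v + 6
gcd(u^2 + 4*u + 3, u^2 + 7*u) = 1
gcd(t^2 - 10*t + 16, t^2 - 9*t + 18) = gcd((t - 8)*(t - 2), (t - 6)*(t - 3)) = 1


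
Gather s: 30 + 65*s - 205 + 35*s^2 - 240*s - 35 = 35*s^2 - 175*s - 210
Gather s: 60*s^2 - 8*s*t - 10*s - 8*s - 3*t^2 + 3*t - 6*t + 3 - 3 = 60*s^2 + s*(-8*t - 18) - 3*t^2 - 3*t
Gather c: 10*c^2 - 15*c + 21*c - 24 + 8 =10*c^2 + 6*c - 16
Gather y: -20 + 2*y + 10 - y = y - 10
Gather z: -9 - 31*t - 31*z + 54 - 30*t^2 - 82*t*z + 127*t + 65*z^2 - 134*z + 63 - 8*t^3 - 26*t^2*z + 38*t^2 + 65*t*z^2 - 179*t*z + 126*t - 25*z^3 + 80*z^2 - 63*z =-8*t^3 + 8*t^2 + 222*t - 25*z^3 + z^2*(65*t + 145) + z*(-26*t^2 - 261*t - 228) + 108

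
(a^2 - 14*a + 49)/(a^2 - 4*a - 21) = (a - 7)/(a + 3)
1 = 1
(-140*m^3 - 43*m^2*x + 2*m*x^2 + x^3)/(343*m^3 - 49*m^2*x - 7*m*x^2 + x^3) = (20*m^2 + 9*m*x + x^2)/(-49*m^2 + x^2)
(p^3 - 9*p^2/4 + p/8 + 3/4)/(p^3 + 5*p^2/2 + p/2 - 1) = (8*p^3 - 18*p^2 + p + 6)/(4*(2*p^3 + 5*p^2 + p - 2))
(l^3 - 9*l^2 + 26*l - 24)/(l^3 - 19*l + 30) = (l - 4)/(l + 5)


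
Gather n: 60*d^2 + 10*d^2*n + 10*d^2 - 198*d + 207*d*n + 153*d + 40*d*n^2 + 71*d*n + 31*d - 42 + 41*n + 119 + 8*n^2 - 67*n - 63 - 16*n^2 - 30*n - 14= 70*d^2 - 14*d + n^2*(40*d - 8) + n*(10*d^2 + 278*d - 56)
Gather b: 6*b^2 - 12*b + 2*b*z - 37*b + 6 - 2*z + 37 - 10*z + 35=6*b^2 + b*(2*z - 49) - 12*z + 78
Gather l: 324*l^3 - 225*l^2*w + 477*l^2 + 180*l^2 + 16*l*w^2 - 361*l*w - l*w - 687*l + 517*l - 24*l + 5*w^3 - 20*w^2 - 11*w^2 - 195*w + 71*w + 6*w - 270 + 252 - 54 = 324*l^3 + l^2*(657 - 225*w) + l*(16*w^2 - 362*w - 194) + 5*w^3 - 31*w^2 - 118*w - 72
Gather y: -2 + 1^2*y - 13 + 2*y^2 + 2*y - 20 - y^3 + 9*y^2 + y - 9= -y^3 + 11*y^2 + 4*y - 44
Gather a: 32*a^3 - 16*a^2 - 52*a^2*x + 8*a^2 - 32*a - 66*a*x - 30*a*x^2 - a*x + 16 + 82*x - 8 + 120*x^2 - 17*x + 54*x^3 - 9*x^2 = 32*a^3 + a^2*(-52*x - 8) + a*(-30*x^2 - 67*x - 32) + 54*x^3 + 111*x^2 + 65*x + 8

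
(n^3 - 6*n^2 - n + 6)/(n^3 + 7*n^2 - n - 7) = (n - 6)/(n + 7)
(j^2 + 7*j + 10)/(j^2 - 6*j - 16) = (j + 5)/(j - 8)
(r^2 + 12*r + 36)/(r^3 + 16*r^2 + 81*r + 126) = (r + 6)/(r^2 + 10*r + 21)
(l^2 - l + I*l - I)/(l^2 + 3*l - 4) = (l + I)/(l + 4)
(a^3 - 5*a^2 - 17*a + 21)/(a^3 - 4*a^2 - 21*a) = (a - 1)/a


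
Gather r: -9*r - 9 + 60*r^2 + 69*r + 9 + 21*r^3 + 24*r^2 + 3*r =21*r^3 + 84*r^2 + 63*r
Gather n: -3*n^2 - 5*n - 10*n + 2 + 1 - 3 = -3*n^2 - 15*n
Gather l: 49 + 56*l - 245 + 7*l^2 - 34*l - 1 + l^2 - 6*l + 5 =8*l^2 + 16*l - 192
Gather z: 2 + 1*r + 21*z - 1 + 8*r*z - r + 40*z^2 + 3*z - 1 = 40*z^2 + z*(8*r + 24)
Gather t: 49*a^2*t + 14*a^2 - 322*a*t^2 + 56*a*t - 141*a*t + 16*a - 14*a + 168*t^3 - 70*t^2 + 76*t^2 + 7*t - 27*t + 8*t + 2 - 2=14*a^2 + 2*a + 168*t^3 + t^2*(6 - 322*a) + t*(49*a^2 - 85*a - 12)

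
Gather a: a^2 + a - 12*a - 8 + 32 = a^2 - 11*a + 24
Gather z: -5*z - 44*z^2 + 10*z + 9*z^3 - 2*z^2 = 9*z^3 - 46*z^2 + 5*z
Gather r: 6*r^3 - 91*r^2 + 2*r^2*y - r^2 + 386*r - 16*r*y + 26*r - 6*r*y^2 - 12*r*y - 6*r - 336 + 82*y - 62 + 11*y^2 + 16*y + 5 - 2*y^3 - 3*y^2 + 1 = 6*r^3 + r^2*(2*y - 92) + r*(-6*y^2 - 28*y + 406) - 2*y^3 + 8*y^2 + 98*y - 392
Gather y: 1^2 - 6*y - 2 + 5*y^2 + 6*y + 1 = 5*y^2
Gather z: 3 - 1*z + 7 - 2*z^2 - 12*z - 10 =-2*z^2 - 13*z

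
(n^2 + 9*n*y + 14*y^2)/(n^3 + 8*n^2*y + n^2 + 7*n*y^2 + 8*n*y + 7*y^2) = (n + 2*y)/(n^2 + n*y + n + y)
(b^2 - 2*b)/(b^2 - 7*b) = (b - 2)/(b - 7)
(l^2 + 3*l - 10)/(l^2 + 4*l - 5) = (l - 2)/(l - 1)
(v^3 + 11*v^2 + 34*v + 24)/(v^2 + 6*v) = v + 5 + 4/v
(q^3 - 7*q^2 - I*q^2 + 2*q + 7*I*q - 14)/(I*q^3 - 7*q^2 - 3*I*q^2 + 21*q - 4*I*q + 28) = (-I*q^3 + q^2*(-1 + 7*I) + q*(7 - 2*I) + 14*I)/(q^3 + q^2*(-3 + 7*I) - q*(4 + 21*I) - 28*I)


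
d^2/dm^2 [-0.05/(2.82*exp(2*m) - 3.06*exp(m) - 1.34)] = ((0.564*exp(m) - 0.153)*(-2.82*exp(2*m) + 3.06*exp(m) + 1.34) + 0.05*(5.64*exp(m) - 3.06)*(11.28*exp(m) - 6.12)*exp(m))*exp(m)/(-2.82*exp(2*m) + 3.06*exp(m) + 1.34)^3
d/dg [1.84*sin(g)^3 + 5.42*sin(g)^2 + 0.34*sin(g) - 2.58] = (5.52*sin(g)^2 + 10.84*sin(g) + 0.34)*cos(g)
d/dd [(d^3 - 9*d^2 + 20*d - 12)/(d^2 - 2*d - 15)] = (d^4 - 4*d^3 - 47*d^2 + 294*d - 324)/(d^4 - 4*d^3 - 26*d^2 + 60*d + 225)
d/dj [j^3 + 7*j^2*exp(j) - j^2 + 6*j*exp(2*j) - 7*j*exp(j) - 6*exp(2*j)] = 7*j^2*exp(j) + 3*j^2 + 12*j*exp(2*j) + 7*j*exp(j) - 2*j - 6*exp(2*j) - 7*exp(j)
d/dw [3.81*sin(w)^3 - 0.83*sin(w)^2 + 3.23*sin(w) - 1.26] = (11.43*sin(w)^2 - 1.66*sin(w) + 3.23)*cos(w)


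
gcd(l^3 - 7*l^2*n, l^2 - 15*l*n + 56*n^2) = l - 7*n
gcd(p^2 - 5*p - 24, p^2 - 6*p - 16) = p - 8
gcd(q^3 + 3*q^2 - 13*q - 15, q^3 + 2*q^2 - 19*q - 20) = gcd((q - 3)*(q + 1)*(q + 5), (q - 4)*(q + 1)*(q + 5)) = q^2 + 6*q + 5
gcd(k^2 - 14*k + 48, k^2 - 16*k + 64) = k - 8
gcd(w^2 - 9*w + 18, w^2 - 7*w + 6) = w - 6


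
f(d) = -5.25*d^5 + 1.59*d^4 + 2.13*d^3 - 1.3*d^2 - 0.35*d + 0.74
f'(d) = -26.25*d^4 + 6.36*d^3 + 6.39*d^2 - 2.6*d - 0.35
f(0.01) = 0.74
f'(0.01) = -0.38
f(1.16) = -6.24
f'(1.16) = -32.37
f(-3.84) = 4591.47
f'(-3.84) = -5963.87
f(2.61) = -533.24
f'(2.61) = -1068.65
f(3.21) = -1563.81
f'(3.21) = -2519.57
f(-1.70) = 74.94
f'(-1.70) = -227.95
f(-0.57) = 0.61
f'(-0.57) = -0.74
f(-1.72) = 79.61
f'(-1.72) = -239.08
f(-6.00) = 42380.60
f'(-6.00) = -35148.47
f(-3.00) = 1337.12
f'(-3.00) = -2233.01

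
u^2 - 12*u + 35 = (u - 7)*(u - 5)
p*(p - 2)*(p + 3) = p^3 + p^2 - 6*p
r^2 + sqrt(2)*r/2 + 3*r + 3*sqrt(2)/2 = (r + 3)*(r + sqrt(2)/2)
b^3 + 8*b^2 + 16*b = b*(b + 4)^2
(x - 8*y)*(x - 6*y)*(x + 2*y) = x^3 - 12*x^2*y + 20*x*y^2 + 96*y^3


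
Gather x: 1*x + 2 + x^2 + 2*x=x^2 + 3*x + 2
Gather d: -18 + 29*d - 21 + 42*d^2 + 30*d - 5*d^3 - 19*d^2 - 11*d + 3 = -5*d^3 + 23*d^2 + 48*d - 36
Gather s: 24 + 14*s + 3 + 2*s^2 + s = 2*s^2 + 15*s + 27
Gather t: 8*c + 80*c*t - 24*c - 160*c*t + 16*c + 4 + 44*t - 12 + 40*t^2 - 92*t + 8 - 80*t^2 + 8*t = -40*t^2 + t*(-80*c - 40)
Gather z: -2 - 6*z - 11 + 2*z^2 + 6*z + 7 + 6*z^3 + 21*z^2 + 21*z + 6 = 6*z^3 + 23*z^2 + 21*z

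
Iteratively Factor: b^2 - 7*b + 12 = (b - 4)*(b - 3)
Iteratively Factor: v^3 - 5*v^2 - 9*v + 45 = (v - 3)*(v^2 - 2*v - 15) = (v - 5)*(v - 3)*(v + 3)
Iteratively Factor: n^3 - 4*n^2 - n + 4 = (n - 1)*(n^2 - 3*n - 4) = (n - 4)*(n - 1)*(n + 1)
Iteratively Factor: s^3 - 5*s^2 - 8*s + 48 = (s - 4)*(s^2 - s - 12) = (s - 4)*(s + 3)*(s - 4)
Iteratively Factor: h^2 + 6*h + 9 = (h + 3)*(h + 3)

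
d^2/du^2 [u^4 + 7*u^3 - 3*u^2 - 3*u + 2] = 12*u^2 + 42*u - 6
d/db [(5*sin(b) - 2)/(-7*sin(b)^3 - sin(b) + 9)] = (70*sin(b)^3 - 42*sin(b)^2 + 43)*cos(b)/(7*sin(b)^3 + sin(b) - 9)^2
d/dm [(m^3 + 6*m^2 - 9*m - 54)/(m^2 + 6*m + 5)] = (m^4 + 12*m^3 + 60*m^2 + 168*m + 279)/(m^4 + 12*m^3 + 46*m^2 + 60*m + 25)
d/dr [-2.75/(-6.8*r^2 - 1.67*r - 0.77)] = (-37.4*r - 4.5925)/(6.8*r^2 + 1.67*r + 0.77)^2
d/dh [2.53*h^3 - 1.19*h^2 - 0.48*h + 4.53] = 7.59*h^2 - 2.38*h - 0.48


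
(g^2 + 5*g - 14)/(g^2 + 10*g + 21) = (g - 2)/(g + 3)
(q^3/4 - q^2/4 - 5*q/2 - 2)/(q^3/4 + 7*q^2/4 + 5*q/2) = (q^2 - 3*q - 4)/(q*(q + 5))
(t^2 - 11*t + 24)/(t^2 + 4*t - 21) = (t - 8)/(t + 7)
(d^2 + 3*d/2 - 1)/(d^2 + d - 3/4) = 2*(d + 2)/(2*d + 3)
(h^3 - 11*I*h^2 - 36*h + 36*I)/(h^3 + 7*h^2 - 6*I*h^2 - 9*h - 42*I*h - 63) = (h^2 - 8*I*h - 12)/(h^2 + h*(7 - 3*I) - 21*I)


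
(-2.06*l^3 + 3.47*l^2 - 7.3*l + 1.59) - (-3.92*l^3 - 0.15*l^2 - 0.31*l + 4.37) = 1.86*l^3 + 3.62*l^2 - 6.99*l - 2.78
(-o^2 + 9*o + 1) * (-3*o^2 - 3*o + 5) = 3*o^4 - 24*o^3 - 35*o^2 + 42*o + 5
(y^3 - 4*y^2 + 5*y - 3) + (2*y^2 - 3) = y^3 - 2*y^2 + 5*y - 6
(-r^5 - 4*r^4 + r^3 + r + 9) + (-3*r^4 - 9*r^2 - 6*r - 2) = -r^5 - 7*r^4 + r^3 - 9*r^2 - 5*r + 7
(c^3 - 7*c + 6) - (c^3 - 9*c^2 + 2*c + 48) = 9*c^2 - 9*c - 42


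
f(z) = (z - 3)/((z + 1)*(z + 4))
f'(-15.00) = -0.01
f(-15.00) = -0.12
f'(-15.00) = -0.01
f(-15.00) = -0.12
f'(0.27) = 0.70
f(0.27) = -0.50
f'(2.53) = 0.05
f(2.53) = -0.02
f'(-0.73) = 18.07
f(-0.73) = -4.22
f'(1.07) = 0.22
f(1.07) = -0.18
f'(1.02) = 0.23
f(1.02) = -0.20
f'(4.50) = 0.01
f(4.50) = 0.03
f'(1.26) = 0.18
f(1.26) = -0.15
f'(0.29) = 0.67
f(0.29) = -0.49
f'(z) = -(z - 3)/((z + 1)*(z + 4)^2) - (z - 3)/((z + 1)^2*(z + 4)) + 1/((z + 1)*(z + 4))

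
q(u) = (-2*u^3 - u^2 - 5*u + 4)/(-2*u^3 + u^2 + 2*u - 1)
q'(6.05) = -0.07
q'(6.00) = -0.07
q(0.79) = -7.16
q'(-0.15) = -0.78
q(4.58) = 1.42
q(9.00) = 1.16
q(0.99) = -198.48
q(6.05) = 1.28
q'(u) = (-6*u^2 - 2*u - 5)/(-2*u^3 + u^2 + 2*u - 1) + (6*u^2 - 2*u - 2)*(-2*u^3 - u^2 - 5*u + 4)/(-2*u^3 + u^2 + 2*u - 1)^2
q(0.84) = -10.45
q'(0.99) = -20002.36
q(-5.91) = 0.95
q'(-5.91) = 0.01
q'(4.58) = -0.14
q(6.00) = 1.28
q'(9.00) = -0.02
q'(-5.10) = 0.02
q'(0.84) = -83.40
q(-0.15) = -3.73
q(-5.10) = 0.96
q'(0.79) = -52.76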